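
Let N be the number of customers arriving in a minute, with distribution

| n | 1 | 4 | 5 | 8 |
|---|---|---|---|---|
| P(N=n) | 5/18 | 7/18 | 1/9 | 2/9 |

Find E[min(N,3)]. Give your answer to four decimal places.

E[min(N,3)] = Σ min(n,3)·P(N=n)
 = 1·5/18 + 3·7/18 + 3·1/9 + 3·2/9
 = 5/18 + 7/6 + 1/3 + 2/3
 = 22/9

2.4444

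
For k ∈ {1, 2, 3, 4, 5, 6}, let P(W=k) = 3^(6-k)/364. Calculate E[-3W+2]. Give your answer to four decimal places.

E[-3W+2] = Σ (-3w+2)·P(W=w)
 = (-1)·243/364 + (-4)·81/364 + (-7)·27/364 + (-10)·9/364 + (-13)·3/364 + (-16)·1/364
 = (-243/364) + (-81/91) + (-27/52) + (-45/182) + (-3/28) + (-4/91)
 = -901/364

-2.4753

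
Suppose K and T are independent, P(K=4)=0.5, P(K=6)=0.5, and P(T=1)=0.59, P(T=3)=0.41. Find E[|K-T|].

3.18

E[|K-T|] = Σ_k Σ_t |k-t| · P(K=k)P(T=t)
 = 3·0.295 + 1·0.205 + 5·0.295 + 3·0.205
 = 0.885 + 0.205 + 1.475 + 0.615
 = 3.18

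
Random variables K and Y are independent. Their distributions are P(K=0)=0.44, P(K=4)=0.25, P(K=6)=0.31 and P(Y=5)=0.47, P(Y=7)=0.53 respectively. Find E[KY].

E[KY] = Σ_k Σ_y ky · P(K=k)P(Y=y)
 = 0·0.2068 + 0·0.2332 + 20·0.1175 + 28·0.1325 + 30·0.1457 + 42·0.1643
 = 0 + 0 + 2.35 + 3.71 + 4.371 + 6.9006
 = 17.3316

17.3316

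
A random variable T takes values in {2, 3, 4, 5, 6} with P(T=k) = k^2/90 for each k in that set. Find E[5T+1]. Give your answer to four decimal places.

25.4444

E[5T+1] = Σ (5t+1)·P(T=t)
 = 11·2/45 + 16·1/10 + 21·8/45 + 26·5/18 + 31·2/5
 = 22/45 + 8/5 + 56/15 + 65/9 + 62/5
 = 229/9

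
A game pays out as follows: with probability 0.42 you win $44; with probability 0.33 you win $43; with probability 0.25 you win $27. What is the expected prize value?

39.42

E[payout] = 44·0.42 + 43·0.33 + 27·0.25
 = 18.48 + 14.19 + 6.75
 = 39.42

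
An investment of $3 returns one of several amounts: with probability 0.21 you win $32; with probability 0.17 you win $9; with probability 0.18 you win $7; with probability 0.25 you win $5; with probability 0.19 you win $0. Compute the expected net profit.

7.76

E[payout] = 32·0.21 + 9·0.17 + 7·0.18 + 5·0.25 + 0·0.19
 = 6.72 + 1.53 + 1.26 + 1.25 + 0
 = 10.76
Net = 10.76 - 3 = 7.76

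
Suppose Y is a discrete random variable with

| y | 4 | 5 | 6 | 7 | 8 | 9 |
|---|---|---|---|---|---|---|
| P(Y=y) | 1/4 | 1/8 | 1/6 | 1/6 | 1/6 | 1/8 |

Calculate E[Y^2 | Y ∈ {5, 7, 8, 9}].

55

P(Y ∈ {5, 7, 8, 9}) = 1/8 + 1/6 + 1/6 + 1/8 = 7/12.
E[Y^2 | Y ∈ {5, 7, 8, 9}] = [25·1/8 + 49·1/6 + 64·1/6 + 81·1/8] / (7/12)
 = 385/12 / (7/12)
 = 55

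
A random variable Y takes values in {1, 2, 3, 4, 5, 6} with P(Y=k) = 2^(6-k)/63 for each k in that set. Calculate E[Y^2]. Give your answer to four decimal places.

E[Y^2] = Σ y^2·P(Y=y)
 = 1·32/63 + 4·16/63 + 9·8/63 + 16·4/63 + 25·2/63 + 36·1/63
 = 32/63 + 64/63 + 8/7 + 64/63 + 50/63 + 4/7
 = 106/21

5.0476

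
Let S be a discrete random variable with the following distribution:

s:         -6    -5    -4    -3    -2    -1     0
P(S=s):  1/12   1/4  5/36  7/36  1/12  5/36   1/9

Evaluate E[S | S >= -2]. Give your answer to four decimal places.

-0.9167

P(S >= -2) = 1/12 + 5/36 + 1/9 = 1/3.
E[S | S >= -2] = [(-2)·1/12 + (-1)·5/36 + 0·1/9] / (1/3)
 = -11/36 / (1/3)
 = -11/12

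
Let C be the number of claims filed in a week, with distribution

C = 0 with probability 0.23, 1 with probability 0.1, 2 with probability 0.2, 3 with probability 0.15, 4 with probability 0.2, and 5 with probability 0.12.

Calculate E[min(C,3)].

1.91

E[min(C,3)] = Σ min(c,3)·P(C=c)
 = 0·0.23 + 1·0.1 + 2·0.2 + 3·0.15 + 3·0.2 + 3·0.12
 = 0 + 0.1 + 0.4 + 0.45 + 0.6 + 0.36
 = 1.91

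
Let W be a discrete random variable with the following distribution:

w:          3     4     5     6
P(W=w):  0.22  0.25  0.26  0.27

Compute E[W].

4.58

E[W] = Σ w·P(W=w)
 = 3·0.22 + 4·0.25 + 5·0.26 + 6·0.27
 = 0.66 + 1 + 1.3 + 1.62
 = 4.58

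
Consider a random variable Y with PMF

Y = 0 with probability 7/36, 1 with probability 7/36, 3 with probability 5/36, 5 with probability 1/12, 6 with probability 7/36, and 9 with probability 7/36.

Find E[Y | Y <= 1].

P(Y <= 1) = 7/36 + 7/36 = 7/18.
E[Y | Y <= 1] = [0·7/36 + 1·7/36] / (7/18)
 = 7/36 / (7/18)
 = 1/2

0.5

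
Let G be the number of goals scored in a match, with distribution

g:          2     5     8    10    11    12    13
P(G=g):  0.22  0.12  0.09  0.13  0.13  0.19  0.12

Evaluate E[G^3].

957.83

E[G^3] = Σ g^3·P(G=g)
 = 8·0.22 + 125·0.12 + 512·0.09 + 1000·0.13 + 1331·0.13 + 1728·0.19 + 2197·0.12
 = 1.76 + 15 + 46.08 + 130 + 173.03 + 328.32 + 263.64
 = 957.83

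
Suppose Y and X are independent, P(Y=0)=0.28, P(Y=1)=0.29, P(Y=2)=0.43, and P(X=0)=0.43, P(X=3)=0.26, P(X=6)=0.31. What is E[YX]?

E[YX] = Σ_y Σ_x yx · P(Y=y)P(X=x)
 = 0·0.1204 + 0·0.0728 + 0·0.0868 + 0·0.1247 + 3·0.0754 + 6·0.0899 + 0·0.1849 + 6·0.1118 + 12·0.1333
 = 0 + 0 + 0 + 0 + 0.2262 + 0.5394 + 0 + 0.6708 + 1.5996
 = 3.036

3.036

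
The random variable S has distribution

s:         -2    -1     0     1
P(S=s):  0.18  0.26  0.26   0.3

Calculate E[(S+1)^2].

1.64

E[(S+1)^2] = Σ (s+1)^2·P(S=s)
 = 1·0.18 + 0·0.26 + 1·0.26 + 4·0.3
 = 0.18 + 0 + 0.26 + 1.2
 = 1.64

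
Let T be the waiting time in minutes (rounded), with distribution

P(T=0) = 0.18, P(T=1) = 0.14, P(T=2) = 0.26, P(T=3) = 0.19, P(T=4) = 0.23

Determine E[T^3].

E[T^3] = Σ t^3·P(T=t)
 = 0·0.18 + 1·0.14 + 8·0.26 + 27·0.19 + 64·0.23
 = 0 + 0.14 + 2.08 + 5.13 + 14.72
 = 22.07

22.07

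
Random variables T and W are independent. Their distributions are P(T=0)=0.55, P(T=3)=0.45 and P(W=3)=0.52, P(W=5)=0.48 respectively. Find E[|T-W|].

E[|T-W|] = Σ_t Σ_w |t-w| · P(T=t)P(W=w)
 = 3·0.286 + 5·0.264 + 0·0.234 + 2·0.216
 = 0.858 + 1.32 + 0 + 0.432
 = 2.61

2.61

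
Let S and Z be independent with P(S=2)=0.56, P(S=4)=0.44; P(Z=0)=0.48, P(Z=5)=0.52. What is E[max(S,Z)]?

E[max(S,Z)] = Σ_s Σ_z max(s,z) · P(S=s)P(Z=z)
 = 2·0.2688 + 5·0.2912 + 4·0.2112 + 5·0.2288
 = 0.5376 + 1.456 + 0.8448 + 1.144
 = 3.9824

3.9824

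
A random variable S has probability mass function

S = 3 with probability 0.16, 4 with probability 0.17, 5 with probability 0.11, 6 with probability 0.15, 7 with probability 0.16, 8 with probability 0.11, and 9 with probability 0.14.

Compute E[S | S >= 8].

P(S >= 8) = 0.11 + 0.14 = 0.25.
E[S | S >= 8] = [8·0.11 + 9·0.14] / 0.25
 = 2.14 / 0.25
 = 214/25

8.56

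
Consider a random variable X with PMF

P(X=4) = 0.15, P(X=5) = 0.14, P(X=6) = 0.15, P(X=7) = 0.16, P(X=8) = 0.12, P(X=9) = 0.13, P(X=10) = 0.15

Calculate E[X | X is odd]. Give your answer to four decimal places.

6.9535

P(X is odd) = 0.14 + 0.16 + 0.13 = 0.43.
E[X | X is odd] = [5·0.14 + 7·0.16 + 9·0.13] / 0.43
 = 2.99 / 0.43
 = 299/43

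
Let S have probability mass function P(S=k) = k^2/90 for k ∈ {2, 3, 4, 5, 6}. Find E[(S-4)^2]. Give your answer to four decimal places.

E[(S-4)^2] = Σ (s-4)^2·P(S=s)
 = 4·2/45 + 1·1/10 + 0·8/45 + 1·5/18 + 4·2/5
 = 8/45 + 1/10 + 0 + 5/18 + 8/5
 = 97/45

2.1556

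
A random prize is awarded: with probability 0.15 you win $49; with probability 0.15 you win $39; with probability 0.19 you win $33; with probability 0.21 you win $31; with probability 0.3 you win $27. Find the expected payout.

34.08

E[payout] = 49·0.15 + 39·0.15 + 33·0.19 + 31·0.21 + 27·0.3
 = 7.35 + 5.85 + 6.27 + 6.51 + 8.1
 = 34.08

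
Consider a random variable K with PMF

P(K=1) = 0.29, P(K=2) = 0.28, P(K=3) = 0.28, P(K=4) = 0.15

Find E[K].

E[K] = Σ k·P(K=k)
 = 1·0.29 + 2·0.28 + 3·0.28 + 4·0.15
 = 0.29 + 0.56 + 0.84 + 0.6
 = 2.29

2.29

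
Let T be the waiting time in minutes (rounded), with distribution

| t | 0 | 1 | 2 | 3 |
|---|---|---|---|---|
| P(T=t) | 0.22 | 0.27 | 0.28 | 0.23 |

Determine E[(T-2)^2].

1.38

E[(T-2)^2] = Σ (t-2)^2·P(T=t)
 = 4·0.22 + 1·0.27 + 0·0.28 + 1·0.23
 = 0.88 + 0.27 + 0 + 0.23
 = 1.38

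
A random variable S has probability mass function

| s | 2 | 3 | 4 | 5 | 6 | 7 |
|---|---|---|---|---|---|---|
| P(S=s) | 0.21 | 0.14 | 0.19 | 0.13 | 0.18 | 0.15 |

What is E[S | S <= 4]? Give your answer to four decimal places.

2.9630

P(S <= 4) = 0.21 + 0.14 + 0.19 = 0.54.
E[S | S <= 4] = [2·0.21 + 3·0.14 + 4·0.19] / 0.54
 = 1.6 / 0.54
 = 80/27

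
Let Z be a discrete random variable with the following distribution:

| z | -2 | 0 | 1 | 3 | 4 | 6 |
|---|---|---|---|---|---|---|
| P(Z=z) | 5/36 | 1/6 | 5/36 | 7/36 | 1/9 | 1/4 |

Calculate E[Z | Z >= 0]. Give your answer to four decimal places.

3.0968

P(Z >= 0) = 1/6 + 5/36 + 7/36 + 1/9 + 1/4 = 31/36.
E[Z | Z >= 0] = [0·1/6 + 1·5/36 + 3·7/36 + 4·1/9 + 6·1/4] / (31/36)
 = 8/3 / (31/36)
 = 96/31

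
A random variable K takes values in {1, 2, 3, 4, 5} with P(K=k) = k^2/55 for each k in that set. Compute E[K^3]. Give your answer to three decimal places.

E[K^3] = Σ k^3·P(K=k)
 = 1·1/55 + 8·4/55 + 27·9/55 + 64·16/55 + 125·5/11
 = 1/55 + 32/55 + 243/55 + 1024/55 + 625/11
 = 885/11

80.455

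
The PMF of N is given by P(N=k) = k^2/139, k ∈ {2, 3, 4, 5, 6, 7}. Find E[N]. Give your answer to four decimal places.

E[N] = Σ n·P(N=n)
 = 2·4/139 + 3·9/139 + 4·16/139 + 5·25/139 + 6·36/139 + 7·49/139
 = 8/139 + 27/139 + 64/139 + 125/139 + 216/139 + 343/139
 = 783/139

5.6331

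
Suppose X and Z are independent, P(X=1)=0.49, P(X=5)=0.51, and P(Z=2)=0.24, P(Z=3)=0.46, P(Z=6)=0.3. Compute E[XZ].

E[XZ] = Σ_x Σ_z xz · P(X=x)P(Z=z)
 = 2·0.1176 + 3·0.2254 + 6·0.147 + 10·0.1224 + 15·0.2346 + 30·0.153
 = 0.2352 + 0.6762 + 0.882 + 1.224 + 3.519 + 4.59
 = 11.1264

11.1264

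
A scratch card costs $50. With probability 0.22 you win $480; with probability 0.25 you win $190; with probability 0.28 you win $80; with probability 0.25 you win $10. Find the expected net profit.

128

E[payout] = 480·0.22 + 190·0.25 + 80·0.28 + 10·0.25
 = 105.6 + 47.5 + 22.4 + 2.5
 = 178
Net = 178 - 50 = 128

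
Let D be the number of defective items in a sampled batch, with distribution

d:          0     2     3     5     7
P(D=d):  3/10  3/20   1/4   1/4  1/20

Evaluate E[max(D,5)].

E[max(D,5)] = Σ max(d,5)·P(D=d)
 = 5·3/10 + 5·3/20 + 5·1/4 + 5·1/4 + 7·1/20
 = 3/2 + 3/4 + 5/4 + 5/4 + 7/20
 = 51/10

5.1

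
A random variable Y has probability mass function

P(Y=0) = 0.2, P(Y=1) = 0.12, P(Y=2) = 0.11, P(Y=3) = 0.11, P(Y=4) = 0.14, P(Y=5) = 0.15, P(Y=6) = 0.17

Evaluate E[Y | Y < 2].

P(Y < 2) = 0.2 + 0.12 = 0.32.
E[Y | Y < 2] = [0·0.2 + 1·0.12] / 0.32
 = 0.12 / 0.32
 = 3/8

0.375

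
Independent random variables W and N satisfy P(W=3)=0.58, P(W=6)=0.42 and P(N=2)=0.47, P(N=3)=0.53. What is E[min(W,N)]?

E[min(W,N)] = Σ_w Σ_n min(w,n) · P(W=w)P(N=n)
 = 2·0.2726 + 3·0.3074 + 2·0.1974 + 3·0.2226
 = 0.5452 + 0.9222 + 0.3948 + 0.6678
 = 2.53

2.53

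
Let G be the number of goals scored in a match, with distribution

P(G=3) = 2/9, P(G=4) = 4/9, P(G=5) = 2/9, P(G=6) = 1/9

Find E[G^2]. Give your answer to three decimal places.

E[G^2] = Σ g^2·P(G=g)
 = 9·2/9 + 16·4/9 + 25·2/9 + 36·1/9
 = 2 + 64/9 + 50/9 + 4
 = 56/3

18.667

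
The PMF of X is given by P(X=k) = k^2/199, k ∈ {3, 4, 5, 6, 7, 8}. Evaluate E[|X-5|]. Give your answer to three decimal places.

1.809

E[|X-5|] = Σ |x-5|·P(X=x)
 = 2·9/199 + 1·16/199 + 0·25/199 + 1·36/199 + 2·49/199 + 3·64/199
 = 18/199 + 16/199 + 0 + 36/199 + 98/199 + 192/199
 = 360/199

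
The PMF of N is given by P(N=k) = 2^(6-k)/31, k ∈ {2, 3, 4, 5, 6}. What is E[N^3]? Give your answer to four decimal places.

34.3871

E[N^3] = Σ n^3·P(N=n)
 = 8·16/31 + 27·8/31 + 64·4/31 + 125·2/31 + 216·1/31
 = 128/31 + 216/31 + 256/31 + 250/31 + 216/31
 = 1066/31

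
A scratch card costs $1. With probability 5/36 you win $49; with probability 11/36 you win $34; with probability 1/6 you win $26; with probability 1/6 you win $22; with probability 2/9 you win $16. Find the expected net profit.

E[payout] = 49·5/36 + 34·11/36 + 26·1/6 + 22·1/6 + 16·2/9
 = 245/36 + 187/18 + 13/3 + 11/3 + 32/9
 = 115/4
Net = 115/4 - 1 = 111/4

27.75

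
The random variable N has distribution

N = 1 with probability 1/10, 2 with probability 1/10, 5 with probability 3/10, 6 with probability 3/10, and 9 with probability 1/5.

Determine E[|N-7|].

E[|N-7|] = Σ |n-7|·P(N=n)
 = 6·1/10 + 5·1/10 + 2·3/10 + 1·3/10 + 2·1/5
 = 3/5 + 1/2 + 3/5 + 3/10 + 2/5
 = 12/5

2.4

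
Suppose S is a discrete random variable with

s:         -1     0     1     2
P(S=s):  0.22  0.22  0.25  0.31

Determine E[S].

E[S] = Σ s·P(S=s)
 = (-1)·0.22 + 0·0.22 + 1·0.25 + 2·0.31
 = (-0.22) + 0 + 0.25 + 0.62
 = 0.65

0.65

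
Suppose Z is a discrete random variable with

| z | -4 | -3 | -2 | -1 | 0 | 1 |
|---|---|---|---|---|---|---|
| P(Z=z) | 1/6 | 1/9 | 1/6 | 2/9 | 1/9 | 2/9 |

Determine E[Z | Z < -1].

P(Z < -1) = 1/6 + 1/9 + 1/6 = 4/9.
E[Z | Z < -1] = [(-4)·1/6 + (-3)·1/9 + (-2)·1/6] / (4/9)
 = -4/3 / (4/9)
 = -3

-3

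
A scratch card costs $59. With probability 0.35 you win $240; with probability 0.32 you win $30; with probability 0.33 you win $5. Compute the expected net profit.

E[payout] = 240·0.35 + 30·0.32 + 5·0.33
 = 84 + 9.6 + 1.65
 = 95.25
Net = 95.25 - 59 = 36.25

36.25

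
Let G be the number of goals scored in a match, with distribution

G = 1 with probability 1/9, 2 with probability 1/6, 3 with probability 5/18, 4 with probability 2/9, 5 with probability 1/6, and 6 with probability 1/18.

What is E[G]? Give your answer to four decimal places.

3.3333

E[G] = Σ g·P(G=g)
 = 1·1/9 + 2·1/6 + 3·5/18 + 4·2/9 + 5·1/6 + 6·1/18
 = 1/9 + 1/3 + 5/6 + 8/9 + 5/6 + 1/3
 = 10/3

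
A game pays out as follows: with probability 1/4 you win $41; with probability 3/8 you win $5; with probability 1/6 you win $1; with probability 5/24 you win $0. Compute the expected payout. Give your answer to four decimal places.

12.2917

E[payout] = 41·1/4 + 5·3/8 + 1·1/6 + 0·5/24
 = 41/4 + 15/8 + 1/6 + 0
 = 295/24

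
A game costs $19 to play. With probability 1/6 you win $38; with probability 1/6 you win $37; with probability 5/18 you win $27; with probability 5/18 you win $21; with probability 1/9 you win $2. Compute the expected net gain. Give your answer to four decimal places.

7.0556

E[payout] = 38·1/6 + 37·1/6 + 27·5/18 + 21·5/18 + 2·1/9
 = 19/3 + 37/6 + 15/2 + 35/6 + 2/9
 = 469/18
Net = 469/18 - 19 = 127/18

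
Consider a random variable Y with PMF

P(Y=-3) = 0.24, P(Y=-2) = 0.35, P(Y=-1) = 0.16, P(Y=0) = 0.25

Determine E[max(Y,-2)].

E[max(Y,-2)] = Σ max(y,-2)·P(Y=y)
 = (-2)·0.24 + (-2)·0.35 + (-1)·0.16 + 0·0.25
 = (-0.48) + (-0.7) + (-0.16) + 0
 = -1.34

-1.34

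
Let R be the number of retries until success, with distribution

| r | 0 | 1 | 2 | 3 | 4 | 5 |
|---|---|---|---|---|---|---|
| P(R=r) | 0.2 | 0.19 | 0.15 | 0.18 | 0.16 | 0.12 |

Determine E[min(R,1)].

0.8

E[min(R,1)] = Σ min(r,1)·P(R=r)
 = 0·0.2 + 1·0.19 + 1·0.15 + 1·0.18 + 1·0.16 + 1·0.12
 = 0 + 0.19 + 0.15 + 0.18 + 0.16 + 0.12
 = 0.8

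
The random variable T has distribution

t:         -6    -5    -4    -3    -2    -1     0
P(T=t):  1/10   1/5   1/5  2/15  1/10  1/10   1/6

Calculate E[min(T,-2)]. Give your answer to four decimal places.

E[min(T,-2)] = Σ min(t,-2)·P(T=t)
 = (-6)·1/10 + (-5)·1/5 + (-4)·1/5 + (-3)·2/15 + (-2)·1/10 + (-2)·1/10 + (-2)·1/6
 = (-3/5) + (-1) + (-4/5) + (-2/5) + (-1/5) + (-1/5) + (-1/3)
 = -53/15

-3.5333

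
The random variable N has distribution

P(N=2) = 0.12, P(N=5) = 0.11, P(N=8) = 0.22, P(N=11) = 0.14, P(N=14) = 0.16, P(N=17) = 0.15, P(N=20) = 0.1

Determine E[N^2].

E[N^2] = Σ n^2·P(N=n)
 = 4·0.12 + 25·0.11 + 64·0.22 + 121·0.14 + 196·0.16 + 289·0.15 + 400·0.1
 = 0.48 + 2.75 + 14.08 + 16.94 + 31.36 + 43.35 + 40
 = 148.96

148.96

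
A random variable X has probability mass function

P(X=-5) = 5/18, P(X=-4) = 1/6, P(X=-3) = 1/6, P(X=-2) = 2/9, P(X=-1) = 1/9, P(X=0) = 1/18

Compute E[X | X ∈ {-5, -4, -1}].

P(X ∈ {-5, -4, -1}) = 5/18 + 1/6 + 1/9 = 5/9.
E[X | X ∈ {-5, -4, -1}] = [(-5)·5/18 + (-4)·1/6 + (-1)·1/9] / (5/9)
 = -13/6 / (5/9)
 = -39/10

-3.9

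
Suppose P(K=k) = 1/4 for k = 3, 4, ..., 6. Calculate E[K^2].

21.5

E[K^2] = Σ k^2·P(K=k)
 = 9·1/4 + 16·1/4 + 25·1/4 + 36·1/4
 = 9/4 + 4 + 25/4 + 9
 = 43/2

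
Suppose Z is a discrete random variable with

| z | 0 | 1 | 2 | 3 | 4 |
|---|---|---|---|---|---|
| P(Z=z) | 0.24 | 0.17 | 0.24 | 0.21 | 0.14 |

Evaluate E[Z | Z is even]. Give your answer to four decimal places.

1.6774

P(Z is even) = 0.24 + 0.24 + 0.14 = 0.62.
E[Z | Z is even] = [0·0.24 + 2·0.24 + 4·0.14] / 0.62
 = 1.04 / 0.62
 = 52/31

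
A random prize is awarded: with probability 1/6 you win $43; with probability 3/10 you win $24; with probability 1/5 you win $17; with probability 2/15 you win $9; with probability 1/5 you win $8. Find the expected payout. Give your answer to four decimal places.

E[payout] = 43·1/6 + 24·3/10 + 17·1/5 + 9·2/15 + 8·1/5
 = 43/6 + 36/5 + 17/5 + 6/5 + 8/5
 = 617/30

20.5667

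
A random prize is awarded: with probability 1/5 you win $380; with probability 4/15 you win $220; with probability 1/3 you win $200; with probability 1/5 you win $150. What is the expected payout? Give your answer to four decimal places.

231.3333

E[payout] = 380·1/5 + 220·4/15 + 200·1/3 + 150·1/5
 = 76 + 176/3 + 200/3 + 30
 = 694/3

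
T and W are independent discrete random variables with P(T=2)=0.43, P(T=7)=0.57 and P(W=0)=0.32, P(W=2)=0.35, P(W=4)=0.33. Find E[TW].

E[TW] = Σ_t Σ_w tw · P(T=t)P(W=w)
 = 0·0.1376 + 4·0.1505 + 8·0.1419 + 0·0.1824 + 14·0.1995 + 28·0.1881
 = 0 + 0.602 + 1.1352 + 0 + 2.793 + 5.2668
 = 9.797

9.797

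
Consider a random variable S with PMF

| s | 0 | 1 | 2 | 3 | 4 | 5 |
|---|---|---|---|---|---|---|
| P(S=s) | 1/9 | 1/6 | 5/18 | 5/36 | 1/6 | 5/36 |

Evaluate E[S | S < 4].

1.64

P(S < 4) = 1/9 + 1/6 + 5/18 + 5/36 = 25/36.
E[S | S < 4] = [0·1/9 + 1·1/6 + 2·5/18 + 3·5/36] / (25/36)
 = 41/36 / (25/36)
 = 41/25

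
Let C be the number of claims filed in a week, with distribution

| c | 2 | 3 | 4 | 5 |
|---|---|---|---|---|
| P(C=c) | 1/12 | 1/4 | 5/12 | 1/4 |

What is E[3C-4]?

7.5

E[3C-4] = Σ (3c-4)·P(C=c)
 = 2·1/12 + 5·1/4 + 8·5/12 + 11·1/4
 = 1/6 + 5/4 + 10/3 + 11/4
 = 15/2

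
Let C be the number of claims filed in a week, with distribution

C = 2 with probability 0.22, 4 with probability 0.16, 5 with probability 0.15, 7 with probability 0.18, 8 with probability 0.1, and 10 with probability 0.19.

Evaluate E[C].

5.79

E[C] = Σ c·P(C=c)
 = 2·0.22 + 4·0.16 + 5·0.15 + 7·0.18 + 8·0.1 + 10·0.19
 = 0.44 + 0.64 + 0.75 + 1.26 + 0.8 + 1.9
 = 5.79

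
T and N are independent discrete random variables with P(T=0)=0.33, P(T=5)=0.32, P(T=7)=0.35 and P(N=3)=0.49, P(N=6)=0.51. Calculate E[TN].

18.3465

E[TN] = Σ_t Σ_n tn · P(T=t)P(N=n)
 = 0·0.1617 + 0·0.1683 + 15·0.1568 + 30·0.1632 + 21·0.1715 + 42·0.1785
 = 0 + 0 + 2.352 + 4.896 + 3.6015 + 7.497
 = 18.3465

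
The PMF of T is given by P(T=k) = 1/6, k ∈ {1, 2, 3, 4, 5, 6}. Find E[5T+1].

E[5T+1] = Σ (5t+1)·P(T=t)
 = 6·1/6 + 11·1/6 + 16·1/6 + 21·1/6 + 26·1/6 + 31·1/6
 = 1 + 11/6 + 8/3 + 7/2 + 13/3 + 31/6
 = 37/2

18.5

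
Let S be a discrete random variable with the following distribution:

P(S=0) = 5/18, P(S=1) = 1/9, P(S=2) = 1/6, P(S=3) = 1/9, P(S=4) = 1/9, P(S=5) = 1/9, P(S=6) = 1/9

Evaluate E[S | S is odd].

P(S is odd) = 1/9 + 1/9 + 1/9 = 1/3.
E[S | S is odd] = [1·1/9 + 3·1/9 + 5·1/9] / (1/3)
 = 1 / (1/3)
 = 3

3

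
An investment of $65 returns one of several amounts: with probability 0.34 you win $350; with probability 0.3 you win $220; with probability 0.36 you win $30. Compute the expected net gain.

E[payout] = 350·0.34 + 220·0.3 + 30·0.36
 = 119 + 66 + 10.8
 = 195.8
Net = 195.8 - 65 = 130.8

130.8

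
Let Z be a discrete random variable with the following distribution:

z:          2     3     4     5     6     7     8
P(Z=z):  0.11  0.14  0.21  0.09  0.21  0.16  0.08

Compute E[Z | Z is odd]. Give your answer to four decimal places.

P(Z is odd) = 0.14 + 0.09 + 0.16 = 0.39.
E[Z | Z is odd] = [3·0.14 + 5·0.09 + 7·0.16] / 0.39
 = 1.99 / 0.39
 = 199/39

5.1026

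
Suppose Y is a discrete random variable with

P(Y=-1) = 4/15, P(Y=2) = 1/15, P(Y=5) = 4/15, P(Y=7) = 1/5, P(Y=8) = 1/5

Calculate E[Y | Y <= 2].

P(Y <= 2) = 4/15 + 1/15 = 1/3.
E[Y | Y <= 2] = [(-1)·4/15 + 2·1/15] / (1/3)
 = -2/15 / (1/3)
 = -2/5

-0.4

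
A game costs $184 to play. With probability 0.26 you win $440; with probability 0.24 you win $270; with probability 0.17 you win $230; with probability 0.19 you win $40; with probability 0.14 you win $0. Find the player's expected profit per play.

E[payout] = 440·0.26 + 270·0.24 + 230·0.17 + 40·0.19 + 0·0.14
 = 114.4 + 64.8 + 39.1 + 7.6 + 0
 = 225.9
Net = 225.9 - 184 = 41.9

41.9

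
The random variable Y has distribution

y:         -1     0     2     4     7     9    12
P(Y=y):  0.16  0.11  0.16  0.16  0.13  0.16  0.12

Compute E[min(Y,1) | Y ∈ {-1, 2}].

0

P(Y ∈ {-1, 2}) = 0.16 + 0.16 = 0.32.
E[min(Y,1) | Y ∈ {-1, 2}] = [(-1)·0.16 + 1·0.16] / 0.32
 = 0 / 0.32
 = 0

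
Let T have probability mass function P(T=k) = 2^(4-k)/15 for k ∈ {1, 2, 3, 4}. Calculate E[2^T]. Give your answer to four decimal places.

4.2667

E[2^T] = Σ 2^t·P(T=t)
 = 2·8/15 + 4·4/15 + 8·2/15 + 16·1/15
 = 16/15 + 16/15 + 16/15 + 16/15
 = 64/15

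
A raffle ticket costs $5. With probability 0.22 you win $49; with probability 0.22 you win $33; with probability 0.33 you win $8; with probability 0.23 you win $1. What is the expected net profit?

15.91

E[payout] = 49·0.22 + 33·0.22 + 8·0.33 + 1·0.23
 = 10.78 + 7.26 + 2.64 + 0.23
 = 20.91
Net = 20.91 - 5 = 15.91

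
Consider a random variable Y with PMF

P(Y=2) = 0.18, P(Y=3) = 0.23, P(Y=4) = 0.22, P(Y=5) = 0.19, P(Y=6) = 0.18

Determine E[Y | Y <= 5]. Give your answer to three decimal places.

P(Y <= 5) = 0.18 + 0.23 + 0.22 + 0.19 = 0.82.
E[Y | Y <= 5] = [2·0.18 + 3·0.23 + 4·0.22 + 5·0.19] / 0.82
 = 2.88 / 0.82
 = 144/41

3.512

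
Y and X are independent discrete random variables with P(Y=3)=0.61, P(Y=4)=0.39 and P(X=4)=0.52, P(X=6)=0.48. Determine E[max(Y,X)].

E[max(Y,X)] = Σ_y Σ_x max(y,x) · P(Y=y)P(X=x)
 = 4·0.3172 + 6·0.2928 + 4·0.2028 + 6·0.1872
 = 1.2688 + 1.7568 + 0.8112 + 1.1232
 = 4.96

4.96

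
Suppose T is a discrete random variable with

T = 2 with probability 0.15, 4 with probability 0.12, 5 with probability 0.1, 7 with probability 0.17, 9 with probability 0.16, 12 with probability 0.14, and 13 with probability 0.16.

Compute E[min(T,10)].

6.91

E[min(T,10)] = Σ min(t,10)·P(T=t)
 = 2·0.15 + 4·0.12 + 5·0.1 + 7·0.17 + 9·0.16 + 10·0.14 + 10·0.16
 = 0.3 + 0.48 + 0.5 + 1.19 + 1.44 + 1.4 + 1.6
 = 6.91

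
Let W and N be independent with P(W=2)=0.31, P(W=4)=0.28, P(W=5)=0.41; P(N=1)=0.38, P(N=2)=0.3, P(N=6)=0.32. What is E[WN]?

10.991

E[WN] = Σ_w Σ_n wn · P(W=w)P(N=n)
 = 2·0.1178 + 4·0.093 + 12·0.0992 + 4·0.1064 + 8·0.084 + 24·0.0896 + 5·0.1558 + 10·0.123 + 30·0.1312
 = 0.2356 + 0.372 + 1.1904 + 0.4256 + 0.672 + 2.1504 + 0.779 + 1.23 + 3.936
 = 10.991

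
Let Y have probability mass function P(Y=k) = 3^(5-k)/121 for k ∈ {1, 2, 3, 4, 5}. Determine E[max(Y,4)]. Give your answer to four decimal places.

4.0083

E[max(Y,4)] = Σ max(y,4)·P(Y=y)
 = 4·81/121 + 4·27/121 + 4·9/121 + 4·3/121 + 5·1/121
 = 324/121 + 108/121 + 36/121 + 12/121 + 5/121
 = 485/121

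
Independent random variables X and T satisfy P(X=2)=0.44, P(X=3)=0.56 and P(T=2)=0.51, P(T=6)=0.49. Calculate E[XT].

10.1376

E[XT] = Σ_x Σ_t xt · P(X=x)P(T=t)
 = 4·0.2244 + 12·0.2156 + 6·0.2856 + 18·0.2744
 = 0.8976 + 2.5872 + 1.7136 + 4.9392
 = 10.1376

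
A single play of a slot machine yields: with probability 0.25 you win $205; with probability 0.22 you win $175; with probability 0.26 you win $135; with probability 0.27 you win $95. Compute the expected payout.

150.5

E[payout] = 205·0.25 + 175·0.22 + 135·0.26 + 95·0.27
 = 51.25 + 38.5 + 35.1 + 25.65
 = 150.5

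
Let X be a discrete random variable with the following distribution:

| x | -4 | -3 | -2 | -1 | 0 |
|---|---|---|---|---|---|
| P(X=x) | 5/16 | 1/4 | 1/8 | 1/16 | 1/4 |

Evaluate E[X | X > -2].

P(X > -2) = 1/16 + 1/4 = 5/16.
E[X | X > -2] = [(-1)·1/16 + 0·1/4] / (5/16)
 = -1/16 / (5/16)
 = -1/5

-0.2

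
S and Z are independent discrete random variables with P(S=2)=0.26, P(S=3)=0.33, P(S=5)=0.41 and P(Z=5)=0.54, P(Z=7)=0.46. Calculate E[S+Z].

9.48

E[S+Z] = Σ_s Σ_z (s+z) · P(S=s)P(Z=z)
 = 7·0.1404 + 9·0.1196 + 8·0.1782 + 10·0.1518 + 10·0.2214 + 12·0.1886
 = 0.9828 + 1.0764 + 1.4256 + 1.518 + 2.214 + 2.2632
 = 9.48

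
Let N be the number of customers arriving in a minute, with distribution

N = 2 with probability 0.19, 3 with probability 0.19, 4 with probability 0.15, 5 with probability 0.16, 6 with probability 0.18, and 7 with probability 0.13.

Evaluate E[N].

4.34

E[N] = Σ n·P(N=n)
 = 2·0.19 + 3·0.19 + 4·0.15 + 5·0.16 + 6·0.18 + 7·0.13
 = 0.38 + 0.57 + 0.6 + 0.8 + 1.08 + 0.91
 = 4.34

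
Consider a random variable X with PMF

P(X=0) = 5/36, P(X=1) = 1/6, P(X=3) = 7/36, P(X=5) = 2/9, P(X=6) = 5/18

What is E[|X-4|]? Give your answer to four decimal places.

2.0278

E[|X-4|] = Σ |x-4|·P(X=x)
 = 4·5/36 + 3·1/6 + 1·7/36 + 1·2/9 + 2·5/18
 = 5/9 + 1/2 + 7/36 + 2/9 + 5/9
 = 73/36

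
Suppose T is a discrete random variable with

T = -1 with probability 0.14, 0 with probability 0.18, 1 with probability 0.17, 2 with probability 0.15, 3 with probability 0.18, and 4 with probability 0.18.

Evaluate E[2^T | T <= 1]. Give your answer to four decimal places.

P(T <= 1) = 0.14 + 0.18 + 0.17 = 0.49.
E[2^T | T <= 1] = [0.5·0.14 + 1·0.18 + 2·0.17] / 0.49
 = 0.59 / 0.49
 = 59/49

1.2041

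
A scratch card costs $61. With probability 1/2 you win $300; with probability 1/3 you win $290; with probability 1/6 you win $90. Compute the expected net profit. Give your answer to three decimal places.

E[payout] = 300·1/2 + 290·1/3 + 90·1/6
 = 150 + 290/3 + 15
 = 785/3
Net = 785/3 - 61 = 602/3

200.667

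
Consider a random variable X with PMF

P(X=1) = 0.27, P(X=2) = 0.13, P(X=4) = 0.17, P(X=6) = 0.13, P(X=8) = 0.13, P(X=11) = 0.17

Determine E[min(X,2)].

E[min(X,2)] = Σ min(x,2)·P(X=x)
 = 1·0.27 + 2·0.13 + 2·0.17 + 2·0.13 + 2·0.13 + 2·0.17
 = 0.27 + 0.26 + 0.34 + 0.26 + 0.26 + 0.34
 = 1.73

1.73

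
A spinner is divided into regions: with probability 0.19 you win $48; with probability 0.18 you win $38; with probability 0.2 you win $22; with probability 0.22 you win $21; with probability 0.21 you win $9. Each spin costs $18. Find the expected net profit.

E[payout] = 48·0.19 + 38·0.18 + 22·0.2 + 21·0.22 + 9·0.21
 = 9.12 + 6.84 + 4.4 + 4.62 + 1.89
 = 26.87
Net = 26.87 - 18 = 8.87

8.87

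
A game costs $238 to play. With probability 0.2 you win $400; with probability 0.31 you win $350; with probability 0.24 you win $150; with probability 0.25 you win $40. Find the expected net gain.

-3.5

E[payout] = 400·0.2 + 350·0.31 + 150·0.24 + 40·0.25
 = 80 + 108.5 + 36 + 10
 = 234.5
Net = 234.5 - 238 = -3.5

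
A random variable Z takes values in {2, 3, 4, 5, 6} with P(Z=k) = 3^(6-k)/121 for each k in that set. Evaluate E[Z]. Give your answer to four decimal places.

2.4793

E[Z] = Σ z·P(Z=z)
 = 2·81/121 + 3·27/121 + 4·9/121 + 5·3/121 + 6·1/121
 = 162/121 + 81/121 + 36/121 + 15/121 + 6/121
 = 300/121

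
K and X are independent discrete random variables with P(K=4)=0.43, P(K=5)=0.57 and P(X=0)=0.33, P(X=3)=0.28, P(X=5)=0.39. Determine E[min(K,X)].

E[min(K,X)] = Σ_k Σ_x min(k,x) · P(K=k)P(X=x)
 = 0·0.1419 + 3·0.1204 + 4·0.1677 + 0·0.1881 + 3·0.1596 + 5·0.2223
 = 0 + 0.3612 + 0.6708 + 0 + 0.4788 + 1.1115
 = 2.6223

2.6223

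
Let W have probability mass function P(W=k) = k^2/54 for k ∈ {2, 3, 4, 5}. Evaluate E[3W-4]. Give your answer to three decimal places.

8.444

E[3W-4] = Σ (3w-4)·P(W=w)
 = 2·2/27 + 5·1/6 + 8·8/27 + 11·25/54
 = 4/27 + 5/6 + 64/27 + 275/54
 = 76/9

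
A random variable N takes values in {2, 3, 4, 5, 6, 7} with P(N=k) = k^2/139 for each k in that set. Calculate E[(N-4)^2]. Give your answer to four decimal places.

4.5683

E[(N-4)^2] = Σ (n-4)^2·P(N=n)
 = 4·4/139 + 1·9/139 + 0·16/139 + 1·25/139 + 4·36/139 + 9·49/139
 = 16/139 + 9/139 + 0 + 25/139 + 144/139 + 441/139
 = 635/139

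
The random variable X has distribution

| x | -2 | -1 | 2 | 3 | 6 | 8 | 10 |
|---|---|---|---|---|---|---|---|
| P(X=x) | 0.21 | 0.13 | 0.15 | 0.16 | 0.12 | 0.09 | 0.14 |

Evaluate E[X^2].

E[X^2] = Σ x^2·P(X=x)
 = 4·0.21 + 1·0.13 + 4·0.15 + 9·0.16 + 36·0.12 + 64·0.09 + 100·0.14
 = 0.84 + 0.13 + 0.6 + 1.44 + 4.32 + 5.76 + 14
 = 27.09

27.09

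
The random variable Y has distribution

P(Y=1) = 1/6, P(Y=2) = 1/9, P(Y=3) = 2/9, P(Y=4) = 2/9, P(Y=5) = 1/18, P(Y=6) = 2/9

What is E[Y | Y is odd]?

2.5

P(Y is odd) = 1/6 + 2/9 + 1/18 = 4/9.
E[Y | Y is odd] = [1·1/6 + 3·2/9 + 5·1/18] / (4/9)
 = 10/9 / (4/9)
 = 5/2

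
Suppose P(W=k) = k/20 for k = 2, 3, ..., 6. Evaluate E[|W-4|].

E[|W-4|] = Σ |w-4|·P(W=w)
 = 2·1/10 + 1·3/20 + 0·1/5 + 1·1/4 + 2·3/10
 = 1/5 + 3/20 + 0 + 1/4 + 3/5
 = 6/5

1.2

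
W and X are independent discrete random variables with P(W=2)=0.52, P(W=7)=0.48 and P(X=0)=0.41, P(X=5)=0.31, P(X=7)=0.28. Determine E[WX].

E[WX] = Σ_w Σ_x wx · P(W=w)P(X=x)
 = 0·0.2132 + 10·0.1612 + 14·0.1456 + 0·0.1968 + 35·0.1488 + 49·0.1344
 = 0 + 1.612 + 2.0384 + 0 + 5.208 + 6.5856
 = 15.444

15.444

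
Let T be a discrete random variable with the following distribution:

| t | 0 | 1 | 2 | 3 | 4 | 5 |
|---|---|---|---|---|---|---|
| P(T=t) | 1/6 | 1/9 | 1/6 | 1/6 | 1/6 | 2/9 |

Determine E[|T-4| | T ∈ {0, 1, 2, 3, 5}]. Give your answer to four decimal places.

P(T ∈ {0, 1, 2, 3, 5}) = 1/6 + 1/9 + 1/6 + 1/6 + 2/9 = 5/6.
E[|T-4| | T ∈ {0, 1, 2, 3, 5}] = [4·1/6 + 3·1/9 + 2·1/6 + 1·1/6 + 1·2/9] / (5/6)
 = 31/18 / (5/6)
 = 31/15

2.0667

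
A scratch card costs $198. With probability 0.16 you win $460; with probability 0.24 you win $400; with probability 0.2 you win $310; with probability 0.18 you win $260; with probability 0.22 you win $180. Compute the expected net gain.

120

E[payout] = 460·0.16 + 400·0.24 + 310·0.2 + 260·0.18 + 180·0.22
 = 73.6 + 96 + 62 + 46.8 + 39.6
 = 318
Net = 318 - 198 = 120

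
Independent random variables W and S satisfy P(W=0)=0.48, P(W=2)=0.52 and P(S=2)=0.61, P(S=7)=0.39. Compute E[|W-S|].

2.91

E[|W-S|] = Σ_w Σ_s |w-s| · P(W=w)P(S=s)
 = 2·0.2928 + 7·0.1872 + 0·0.3172 + 5·0.2028
 = 0.5856 + 1.3104 + 0 + 1.014
 = 2.91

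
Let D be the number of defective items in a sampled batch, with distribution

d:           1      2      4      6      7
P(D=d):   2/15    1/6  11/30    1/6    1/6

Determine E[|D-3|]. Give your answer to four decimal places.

1.9667

E[|D-3|] = Σ |d-3|·P(D=d)
 = 2·2/15 + 1·1/6 + 1·11/30 + 3·1/6 + 4·1/6
 = 4/15 + 1/6 + 11/30 + 1/2 + 2/3
 = 59/30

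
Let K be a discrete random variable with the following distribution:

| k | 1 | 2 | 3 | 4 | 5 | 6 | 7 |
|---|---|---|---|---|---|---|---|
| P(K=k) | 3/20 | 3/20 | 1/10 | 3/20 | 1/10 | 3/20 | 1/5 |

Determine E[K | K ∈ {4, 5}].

4.4

P(K ∈ {4, 5}) = 3/20 + 1/10 = 1/4.
E[K | K ∈ {4, 5}] = [4·3/20 + 5·1/10] / (1/4)
 = 11/10 / (1/4)
 = 22/5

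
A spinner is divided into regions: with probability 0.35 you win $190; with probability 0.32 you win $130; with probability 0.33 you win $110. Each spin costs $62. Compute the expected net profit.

E[payout] = 190·0.35 + 130·0.32 + 110·0.33
 = 66.5 + 41.6 + 36.3
 = 144.4
Net = 144.4 - 62 = 82.4

82.4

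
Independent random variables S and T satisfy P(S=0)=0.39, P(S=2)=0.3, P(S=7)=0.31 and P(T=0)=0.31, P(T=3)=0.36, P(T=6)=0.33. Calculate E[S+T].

5.83

E[S+T] = Σ_s Σ_t (s+t) · P(S=s)P(T=t)
 = 0·0.1209 + 3·0.1404 + 6·0.1287 + 2·0.093 + 5·0.108 + 8·0.099 + 7·0.0961 + 10·0.1116 + 13·0.1023
 = 0 + 0.4212 + 0.7722 + 0.186 + 0.54 + 0.792 + 0.6727 + 1.116 + 1.3299
 = 5.83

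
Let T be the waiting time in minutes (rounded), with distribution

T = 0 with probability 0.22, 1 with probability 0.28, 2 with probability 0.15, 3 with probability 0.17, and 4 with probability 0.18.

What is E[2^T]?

E[2^T] = Σ 2^t·P(T=t)
 = 1·0.22 + 2·0.28 + 4·0.15 + 8·0.17 + 16·0.18
 = 0.22 + 0.56 + 0.6 + 1.36 + 2.88
 = 5.62

5.62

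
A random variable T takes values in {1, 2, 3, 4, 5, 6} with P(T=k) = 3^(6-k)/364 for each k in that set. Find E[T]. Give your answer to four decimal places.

1.4918

E[T] = Σ t·P(T=t)
 = 1·243/364 + 2·81/364 + 3·27/364 + 4·9/364 + 5·3/364 + 6·1/364
 = 243/364 + 81/182 + 81/364 + 9/91 + 15/364 + 3/182
 = 543/364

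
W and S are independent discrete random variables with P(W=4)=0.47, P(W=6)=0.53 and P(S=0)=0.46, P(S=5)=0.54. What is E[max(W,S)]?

5.3138

E[max(W,S)] = Σ_w Σ_s max(w,s) · P(W=w)P(S=s)
 = 4·0.2162 + 5·0.2538 + 6·0.2438 + 6·0.2862
 = 0.8648 + 1.269 + 1.4628 + 1.7172
 = 5.3138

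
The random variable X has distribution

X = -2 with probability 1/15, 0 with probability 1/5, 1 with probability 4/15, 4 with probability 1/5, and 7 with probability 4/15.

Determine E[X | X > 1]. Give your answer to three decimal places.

P(X > 1) = 1/5 + 4/15 = 7/15.
E[X | X > 1] = [4·1/5 + 7·4/15] / (7/15)
 = 8/3 / (7/15)
 = 40/7

5.714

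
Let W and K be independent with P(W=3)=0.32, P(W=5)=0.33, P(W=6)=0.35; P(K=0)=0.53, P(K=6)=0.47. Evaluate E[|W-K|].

E[|W-K|] = Σ_w Σ_k |w-k| · P(W=w)P(K=k)
 = 3·0.1696 + 3·0.1504 + 5·0.1749 + 1·0.1551 + 6·0.1855 + 0·0.1645
 = 0.5088 + 0.4512 + 0.8745 + 0.1551 + 1.113 + 0
 = 3.1026

3.1026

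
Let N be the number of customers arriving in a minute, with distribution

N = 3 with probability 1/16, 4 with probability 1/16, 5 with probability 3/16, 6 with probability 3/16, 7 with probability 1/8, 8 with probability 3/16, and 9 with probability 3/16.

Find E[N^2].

46.3125

E[N^2] = Σ n^2·P(N=n)
 = 9·1/16 + 16·1/16 + 25·3/16 + 36·3/16 + 49·1/8 + 64·3/16 + 81·3/16
 = 9/16 + 1 + 75/16 + 27/4 + 49/8 + 12 + 243/16
 = 741/16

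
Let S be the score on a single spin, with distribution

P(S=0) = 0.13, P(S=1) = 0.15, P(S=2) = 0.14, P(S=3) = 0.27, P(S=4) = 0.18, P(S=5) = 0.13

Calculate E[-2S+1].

-4.22

E[-2S+1] = Σ (-2s+1)·P(S=s)
 = 1·0.13 + (-1)·0.15 + (-3)·0.14 + (-5)·0.27 + (-7)·0.18 + (-9)·0.13
 = 0.13 + (-0.15) + (-0.42) + (-1.35) + (-1.26) + (-1.17)
 = -4.22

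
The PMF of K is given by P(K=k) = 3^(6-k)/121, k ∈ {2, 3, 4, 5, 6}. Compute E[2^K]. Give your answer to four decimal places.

E[2^K] = Σ 2^k·P(K=k)
 = 4·81/121 + 8·27/121 + 16·9/121 + 32·3/121 + 64·1/121
 = 324/121 + 216/121 + 144/121 + 96/121 + 64/121
 = 844/121

6.9752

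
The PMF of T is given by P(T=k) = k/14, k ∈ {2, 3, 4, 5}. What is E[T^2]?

E[T^2] = Σ t^2·P(T=t)
 = 4·1/7 + 9·3/14 + 16·2/7 + 25·5/14
 = 4/7 + 27/14 + 32/7 + 125/14
 = 16

16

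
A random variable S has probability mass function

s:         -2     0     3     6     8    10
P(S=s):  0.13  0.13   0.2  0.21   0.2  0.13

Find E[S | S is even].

P(S is even) = 0.13 + 0.13 + 0.21 + 0.2 + 0.13 = 0.8.
E[S | S is even] = [(-2)·0.13 + 0·0.13 + 6·0.21 + 8·0.2 + 10·0.13] / 0.8
 = 3.9 / 0.8
 = 39/8

4.875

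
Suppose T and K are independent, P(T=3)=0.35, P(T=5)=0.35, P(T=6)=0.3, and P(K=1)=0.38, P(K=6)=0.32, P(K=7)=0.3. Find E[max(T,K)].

E[max(T,K)] = Σ_t Σ_k max(t,k) · P(T=t)P(K=k)
 = 3·0.133 + 6·0.112 + 7·0.105 + 5·0.133 + 6·0.112 + 7·0.105 + 6·0.114 + 6·0.096 + 7·0.09
 = 0.399 + 0.672 + 0.735 + 0.665 + 0.672 + 0.735 + 0.684 + 0.576 + 0.63
 = 5.768

5.768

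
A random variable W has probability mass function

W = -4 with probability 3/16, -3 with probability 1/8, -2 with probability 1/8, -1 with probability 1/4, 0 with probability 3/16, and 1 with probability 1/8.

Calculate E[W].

-1.5

E[W] = Σ w·P(W=w)
 = (-4)·3/16 + (-3)·1/8 + (-2)·1/8 + (-1)·1/4 + 0·3/16 + 1·1/8
 = (-3/4) + (-3/8) + (-1/4) + (-1/4) + 0 + 1/8
 = -3/2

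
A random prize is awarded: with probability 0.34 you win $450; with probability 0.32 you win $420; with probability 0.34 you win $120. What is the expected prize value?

E[payout] = 450·0.34 + 420·0.32 + 120·0.34
 = 153 + 134.4 + 40.8
 = 328.2

328.2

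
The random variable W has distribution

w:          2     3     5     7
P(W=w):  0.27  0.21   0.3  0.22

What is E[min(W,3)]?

E[min(W,3)] = Σ min(w,3)·P(W=w)
 = 2·0.27 + 3·0.21 + 3·0.3 + 3·0.22
 = 0.54 + 0.63 + 0.9 + 0.66
 = 2.73

2.73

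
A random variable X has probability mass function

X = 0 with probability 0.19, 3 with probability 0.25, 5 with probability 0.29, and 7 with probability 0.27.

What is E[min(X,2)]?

1.62

E[min(X,2)] = Σ min(x,2)·P(X=x)
 = 0·0.19 + 2·0.25 + 2·0.29 + 2·0.27
 = 0 + 0.5 + 0.58 + 0.54
 = 1.62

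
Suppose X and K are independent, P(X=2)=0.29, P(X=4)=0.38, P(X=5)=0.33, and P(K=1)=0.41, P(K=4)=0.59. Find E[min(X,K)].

2.4278

E[min(X,K)] = Σ_x Σ_k min(x,k) · P(X=x)P(K=k)
 = 1·0.1189 + 2·0.1711 + 1·0.1558 + 4·0.2242 + 1·0.1353 + 4·0.1947
 = 0.1189 + 0.3422 + 0.1558 + 0.8968 + 0.1353 + 0.7788
 = 2.4278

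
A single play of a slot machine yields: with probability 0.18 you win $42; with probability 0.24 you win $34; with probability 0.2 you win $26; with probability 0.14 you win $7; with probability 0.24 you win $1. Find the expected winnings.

E[payout] = 42·0.18 + 34·0.24 + 26·0.2 + 7·0.14 + 1·0.24
 = 7.56 + 8.16 + 5.2 + 0.98 + 0.24
 = 22.14

22.14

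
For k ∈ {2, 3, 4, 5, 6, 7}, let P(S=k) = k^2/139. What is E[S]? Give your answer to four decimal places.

5.6331

E[S] = Σ s·P(S=s)
 = 2·4/139 + 3·9/139 + 4·16/139 + 5·25/139 + 6·36/139 + 7·49/139
 = 8/139 + 27/139 + 64/139 + 125/139 + 216/139 + 343/139
 = 783/139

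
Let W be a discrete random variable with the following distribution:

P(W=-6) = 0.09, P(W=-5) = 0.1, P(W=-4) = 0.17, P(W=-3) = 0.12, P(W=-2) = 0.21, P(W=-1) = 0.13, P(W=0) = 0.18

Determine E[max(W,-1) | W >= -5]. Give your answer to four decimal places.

-0.8022

P(W >= -5) = 0.1 + 0.17 + 0.12 + 0.21 + 0.13 + 0.18 = 0.91.
E[max(W,-1) | W >= -5] = [(-1)·0.1 + (-1)·0.17 + (-1)·0.12 + (-1)·0.21 + (-1)·0.13 + 0·0.18] / 0.91
 = -0.73 / 0.91
 = -73/91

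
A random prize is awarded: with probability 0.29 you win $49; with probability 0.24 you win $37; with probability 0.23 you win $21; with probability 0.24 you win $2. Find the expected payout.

E[payout] = 49·0.29 + 37·0.24 + 21·0.23 + 2·0.24
 = 14.21 + 8.88 + 4.83 + 0.48
 = 28.4

28.4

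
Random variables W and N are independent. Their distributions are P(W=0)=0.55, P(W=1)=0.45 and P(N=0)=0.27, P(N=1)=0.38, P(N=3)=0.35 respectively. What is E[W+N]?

1.88

E[W+N] = Σ_w Σ_n (w+n) · P(W=w)P(N=n)
 = 0·0.1485 + 1·0.209 + 3·0.1925 + 1·0.1215 + 2·0.171 + 4·0.1575
 = 0 + 0.209 + 0.5775 + 0.1215 + 0.342 + 0.63
 = 1.88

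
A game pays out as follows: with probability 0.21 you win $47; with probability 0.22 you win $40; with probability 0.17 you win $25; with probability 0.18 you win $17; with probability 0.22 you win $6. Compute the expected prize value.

E[payout] = 47·0.21 + 40·0.22 + 25·0.17 + 17·0.18 + 6·0.22
 = 9.87 + 8.8 + 4.25 + 3.06 + 1.32
 = 27.3

27.3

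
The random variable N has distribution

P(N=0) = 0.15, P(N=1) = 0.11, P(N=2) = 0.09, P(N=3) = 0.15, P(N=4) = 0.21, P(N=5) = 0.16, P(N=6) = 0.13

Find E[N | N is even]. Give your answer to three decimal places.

3.103

P(N is even) = 0.15 + 0.09 + 0.21 + 0.13 = 0.58.
E[N | N is even] = [0·0.15 + 2·0.09 + 4·0.21 + 6·0.13] / 0.58
 = 1.8 / 0.58
 = 90/29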